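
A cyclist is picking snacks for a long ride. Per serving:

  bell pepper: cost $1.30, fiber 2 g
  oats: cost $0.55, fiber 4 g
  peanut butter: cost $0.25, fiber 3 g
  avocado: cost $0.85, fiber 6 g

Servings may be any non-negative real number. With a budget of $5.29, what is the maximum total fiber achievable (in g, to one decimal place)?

63.5 g

Fiber per dollar: peanut butter 12, oats 7.273, avocado 7.059, bell pepper 1.538.
With no serving limits, spend the whole cost allowance on peanut butter: $5.29 / $0.25 × 3 g = 63.5 g.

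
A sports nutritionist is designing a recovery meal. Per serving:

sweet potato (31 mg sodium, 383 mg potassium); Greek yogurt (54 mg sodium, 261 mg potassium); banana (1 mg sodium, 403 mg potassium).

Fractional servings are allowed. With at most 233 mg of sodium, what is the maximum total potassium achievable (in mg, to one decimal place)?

Potassium per mg sodium: banana 403, sweet potato 12.35, Greek yogurt 4.833.
With no serving limits, spend the whole sodium allowance on banana: 233 mg / 1 mg × 403 mg = 93899.0 mg.

93899.0 mg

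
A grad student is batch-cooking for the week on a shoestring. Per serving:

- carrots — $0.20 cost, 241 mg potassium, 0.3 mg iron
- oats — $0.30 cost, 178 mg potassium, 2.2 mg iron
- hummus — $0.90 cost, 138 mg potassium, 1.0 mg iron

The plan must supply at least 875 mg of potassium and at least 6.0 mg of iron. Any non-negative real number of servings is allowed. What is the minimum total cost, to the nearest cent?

$1.10

Minimising a linear cost over {potassium ≥ 875, iron ≥ 6.0, servings ≥ 0} — the optimum is at a vertex, using one or two foods.
carrots only: max(875/241, 6.0/0.3) = 20 servings → $4.00.
oats only: max(875/178, 6.0/2.2) = 4.916 servings → $1.47.
hummus only: max(875/138, 6.0/1.0) = 6.341 servings → $5.71.
carrots + oats with both tight: 1.797 servings and 2.482 servings → $1.10.
carrots + hummus with both tight: 0.2355 servings and 5.929 servings → $5.38.
oats + hummus: the both-tight solution has a negative serving — not a feasible corner.
Cheapest feasible corner: $1.10.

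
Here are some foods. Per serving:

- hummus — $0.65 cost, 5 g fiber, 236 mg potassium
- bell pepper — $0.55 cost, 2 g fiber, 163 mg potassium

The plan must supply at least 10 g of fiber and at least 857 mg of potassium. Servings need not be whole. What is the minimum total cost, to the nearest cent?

This is a tiny linear program; its minimum lies at a vertex of the feasible set. List the vertices and price them.
hummus only: max(10/5, 857/236) = 3.631 servings → $2.36.
bell pepper only: max(10/2, 857/163) = 5.258 servings → $2.89.
hummus + bell pepper: intersection lies outside the first quadrant.
Cheapest feasible corner: $2.36.

$2.36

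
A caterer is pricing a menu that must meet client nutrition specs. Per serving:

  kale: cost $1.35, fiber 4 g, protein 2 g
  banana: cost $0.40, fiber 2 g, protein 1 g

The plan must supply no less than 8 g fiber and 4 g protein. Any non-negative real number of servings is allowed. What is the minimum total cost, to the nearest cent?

$1.60

Minimising a linear cost over {fiber ≥ 8, protein ≥ 4, servings ≥ 0} — the optimum is at a vertex, using one or two foods.
kale only: max(8/4, 4/2) = 2 servings → $2.70.
banana only: max(8/2, 4/1) = 4 servings → $1.60.
kale + banana (both tight): parallel constraints — no distinct corner.
Cheapest feasible corner: $1.60.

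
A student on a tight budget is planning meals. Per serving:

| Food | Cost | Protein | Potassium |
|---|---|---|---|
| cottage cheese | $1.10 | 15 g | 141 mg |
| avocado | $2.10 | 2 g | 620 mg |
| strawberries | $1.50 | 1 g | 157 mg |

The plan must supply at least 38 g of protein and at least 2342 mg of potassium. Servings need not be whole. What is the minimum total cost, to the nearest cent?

$9.24

Minimising a linear cost over {protein ≥ 38, potassium ≥ 2342, servings ≥ 0} — the optimum is at a vertex, using one or two foods.
cottage cheese only: max(38/15, 2342/141) = 16.61 servings → $18.27.
avocado only: max(38/2, 2342/620) = 19 servings → $39.90.
strawberries only: max(38/1, 2342/157) = 38 servings → $57.00.
cottage cheese + avocado with both tight: 2.093 servings and 3.301 servings → $9.24.
cottage cheese + strawberries with both tight: 1.637 servings and 13.45 servings → $21.97.
avocado + strawberries: intersection lies outside the first quadrant.
So the least-cost plan costs $9.24.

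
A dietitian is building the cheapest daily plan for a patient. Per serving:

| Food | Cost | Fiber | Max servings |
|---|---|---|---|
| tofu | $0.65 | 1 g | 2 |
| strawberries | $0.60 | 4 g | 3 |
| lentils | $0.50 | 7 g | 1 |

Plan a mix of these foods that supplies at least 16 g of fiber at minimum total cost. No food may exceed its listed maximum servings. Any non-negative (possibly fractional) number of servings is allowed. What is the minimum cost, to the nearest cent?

Cost per g of fiber: lentils $0.0714, strawberries $0.1500, tofu $0.6500.
Take 1 serving of lentils: +7.0 g fiber for $0.50 (total $0.50, still need 9.0 g).
Take 2.25 servings of strawberries: +9.0 g fiber for $1.35 (total $1.85, still need 0.0 g).
Filling from the cheapest source first is optimal under one linear minimum: $1.85.

$1.85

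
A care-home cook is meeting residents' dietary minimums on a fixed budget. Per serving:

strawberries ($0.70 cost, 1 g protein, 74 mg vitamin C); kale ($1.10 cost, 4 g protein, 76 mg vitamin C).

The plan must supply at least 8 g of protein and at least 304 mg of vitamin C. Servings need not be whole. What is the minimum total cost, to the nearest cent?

$3.37

A basic optimal solution has at most two foods positive. Try each food alone and each pair with both targets met exactly.
strawberries only: max(8/1, 304/74) = 8 servings → $5.60.
kale only: max(8/4, 304/76) = 4 servings → $4.40.
strawberries + kale with both tight: 2.764 servings and 1.309 servings → $3.37.
The minimum over all feasible corners is $3.37.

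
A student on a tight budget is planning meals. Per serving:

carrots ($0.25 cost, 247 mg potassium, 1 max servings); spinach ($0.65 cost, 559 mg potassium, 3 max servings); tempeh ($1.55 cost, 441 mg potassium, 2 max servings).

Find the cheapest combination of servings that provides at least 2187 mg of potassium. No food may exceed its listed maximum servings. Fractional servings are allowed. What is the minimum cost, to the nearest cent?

$3.12

Cost per mg of potassium: carrots $0.0010, spinach $0.0012, tempeh $0.0035.
Take 1 serving of carrots: +247.0 mg potassium for $0.25 (total $0.25, still need 1940.0 mg).
Take 3 servings of spinach: +1677.0 mg potassium for $1.95 (total $2.20, still need 263.0 mg).
Take 0.5964 servings of tempeh: +263.0 mg potassium for $0.92 (total $3.12, still need 0.0 mg).
Filling from the cheapest source first is optimal under one linear minimum: $3.12.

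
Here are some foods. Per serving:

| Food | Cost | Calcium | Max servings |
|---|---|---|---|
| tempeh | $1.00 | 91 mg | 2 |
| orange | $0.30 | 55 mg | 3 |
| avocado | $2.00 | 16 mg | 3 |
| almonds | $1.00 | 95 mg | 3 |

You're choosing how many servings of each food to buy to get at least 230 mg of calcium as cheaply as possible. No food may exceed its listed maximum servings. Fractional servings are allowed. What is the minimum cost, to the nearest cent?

Cost per mg of calcium: orange $0.0055, almonds $0.0105, tempeh $0.0110, avocado $0.1250.
Take 3 servings of orange: +165.0 mg calcium for $0.90 (total $0.90, still need 65.0 mg).
Take 0.6842 servings of almonds: +65.0 mg calcium for $0.68 (total $1.58, still need 0.0 mg).
Greedy by cheapest-per-mg is optimal for a single linear constraint, so the minimum cost is $1.58.

$1.58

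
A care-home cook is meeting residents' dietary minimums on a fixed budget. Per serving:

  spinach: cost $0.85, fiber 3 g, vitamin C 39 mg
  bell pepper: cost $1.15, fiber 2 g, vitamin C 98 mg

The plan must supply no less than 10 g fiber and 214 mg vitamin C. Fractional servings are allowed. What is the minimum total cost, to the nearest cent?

Compare the cost at each extreme point of the feasible region.
spinach only: max(10/3, 214/39) = 5.487 servings → $4.66.
bell pepper only: max(10/2, 214/98) = 5 servings → $5.75.
spinach + bell pepper with both tight: 2.556 servings and 1.167 servings → $3.51.
Cheapest feasible corner: $3.51.

$3.51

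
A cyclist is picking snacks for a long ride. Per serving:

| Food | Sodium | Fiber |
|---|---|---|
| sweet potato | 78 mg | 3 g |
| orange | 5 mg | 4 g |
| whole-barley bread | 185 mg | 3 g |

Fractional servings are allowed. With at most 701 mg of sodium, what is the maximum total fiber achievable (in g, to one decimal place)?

Fiber per mg sodium: orange 0.8, sweet potato 0.03846, whole-barley bread 0.01622.
With no serving limits, spend the whole sodium allowance on orange: 701 mg / 5 mg × 4 g = 560.8 g.

560.8 g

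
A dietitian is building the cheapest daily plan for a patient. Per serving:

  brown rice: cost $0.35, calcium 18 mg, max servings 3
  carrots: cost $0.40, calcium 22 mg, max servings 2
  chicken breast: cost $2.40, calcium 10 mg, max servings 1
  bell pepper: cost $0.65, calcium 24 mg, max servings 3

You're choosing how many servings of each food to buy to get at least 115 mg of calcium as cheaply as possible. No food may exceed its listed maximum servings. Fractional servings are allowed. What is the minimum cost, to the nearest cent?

$2.31

Cost per mg of calcium: carrots $0.0182, brown rice $0.0194, bell pepper $0.0271, chicken breast $0.2400.
Take 2 servings of carrots: +44.0 mg calcium for $0.80 (total $0.80, still need 71.0 mg).
Take 3 servings of brown rice: +54.0 mg calcium for $1.05 (total $1.85, still need 17.0 mg).
Take 0.7083 servings of bell pepper: +17.0 mg calcium for $0.46 (total $2.31, still need 0.0 mg).
Greedy by cheapest-per-mg is optimal for a single linear constraint, so the minimum cost is $2.31.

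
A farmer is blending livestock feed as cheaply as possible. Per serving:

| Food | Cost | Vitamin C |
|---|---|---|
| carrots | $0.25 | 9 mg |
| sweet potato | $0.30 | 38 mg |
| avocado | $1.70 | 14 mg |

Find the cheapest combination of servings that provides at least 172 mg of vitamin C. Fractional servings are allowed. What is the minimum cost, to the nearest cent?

$1.36

Cost per mg of vitamin C: sweet potato $0.0079, carrots $0.0278, avocado $0.1214.
With no serving limits, use only sweet potato: 172 mg / 38 mg = 4.526 servings × $0.30 = $1.36.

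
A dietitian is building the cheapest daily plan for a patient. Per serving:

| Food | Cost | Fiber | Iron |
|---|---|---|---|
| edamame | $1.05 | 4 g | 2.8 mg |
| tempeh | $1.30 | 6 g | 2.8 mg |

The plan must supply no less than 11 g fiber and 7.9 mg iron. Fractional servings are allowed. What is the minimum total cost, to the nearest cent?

$2.96

An LP optimum is at a vertex; with two nutrient constraints at most two foods are used. Check each candidate.
edamame only: max(11/4, 7.9/2.8) = 2.821 servings → $2.96.
tempeh only: max(11/6, 7.9/2.8) = 2.821 servings → $3.67.
edamame + tempeh with both targets exact would need a negative amount; discard.
Cheapest feasible corner: $2.96.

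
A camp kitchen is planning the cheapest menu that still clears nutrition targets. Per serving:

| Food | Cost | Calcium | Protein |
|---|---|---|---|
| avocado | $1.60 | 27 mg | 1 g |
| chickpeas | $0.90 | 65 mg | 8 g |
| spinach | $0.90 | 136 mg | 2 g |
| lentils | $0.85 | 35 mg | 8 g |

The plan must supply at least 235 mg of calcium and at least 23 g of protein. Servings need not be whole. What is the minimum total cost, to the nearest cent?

An LP optimum is at a vertex; with two nutrient constraints at most two foods are used. Check each candidate.
avocado only: max(235/27, 23/1) = 23 servings → $36.80.
chickpeas only: max(235/65, 23/8) = 3.615 servings → $3.25.
spinach only: max(235/136, 23/2) = 11.5 servings → $10.35.
lentils only: max(235/35, 23/8) = 6.714 servings → $5.71.
avocado + chickpeas with both tight: 2.55 servings and 2.556 servings → $6.38.
avocado + spinach with both targets exact would need a negative amount; discard.
avocado + lentils with both tight: 5.939 servings and 2.133 servings → $11.32.
chickpeas + spinach with both tight: 2.775 servings and 0.4019 servings → $2.86.
chickpeas + lentils: intersection lies outside the first quadrant.
spinach + lentils with both tight: 1.056 servings and 2.611 servings → $3.17.
Cheapest feasible corner: $2.86.

$2.86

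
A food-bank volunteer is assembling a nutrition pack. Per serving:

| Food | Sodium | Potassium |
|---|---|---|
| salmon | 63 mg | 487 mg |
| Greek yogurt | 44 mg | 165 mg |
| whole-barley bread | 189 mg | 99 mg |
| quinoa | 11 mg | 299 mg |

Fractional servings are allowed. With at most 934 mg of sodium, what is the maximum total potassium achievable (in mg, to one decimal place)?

Potassium per mg sodium: quinoa 27.18, salmon 7.73, Greek yogurt 3.75, whole-barley bread 0.5238.
With no serving limits, spend the whole sodium allowance on quinoa: 934 mg / 11 mg × 299 mg = 25387.8 mg.

25387.8 mg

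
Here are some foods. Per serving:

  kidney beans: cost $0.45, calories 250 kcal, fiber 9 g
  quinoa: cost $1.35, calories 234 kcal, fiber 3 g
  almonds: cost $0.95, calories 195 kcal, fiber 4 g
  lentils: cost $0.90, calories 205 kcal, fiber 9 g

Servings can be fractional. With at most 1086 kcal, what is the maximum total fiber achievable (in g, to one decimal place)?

Fiber per kcal: lentils 0.0439, kidney beans 0.036, almonds 0.02051, quinoa 0.01282.
With no serving limits, spend the whole calories allowance on lentils: 1086 kcal / 205 kcal × 9 g = 47.7 g.

47.7 g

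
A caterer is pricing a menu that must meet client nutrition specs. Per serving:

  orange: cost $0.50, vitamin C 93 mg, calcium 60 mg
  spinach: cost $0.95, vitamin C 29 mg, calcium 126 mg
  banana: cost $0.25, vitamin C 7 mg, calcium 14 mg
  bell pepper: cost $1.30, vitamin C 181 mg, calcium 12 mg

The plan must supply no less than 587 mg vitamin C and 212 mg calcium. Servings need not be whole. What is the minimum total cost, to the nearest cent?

$3.16

Two binding constraints pin down two serving amounts, so the optimal mix uses at most two foods. The candidates are each food alone (scaled to the tighter of vitamin C/calcium) and each pair with both constraints tight.
orange only: max(587/93, 212/60) = 6.312 servings → $3.16.
spinach only: max(587/29, 212/126) = 20.24 servings → $19.23.
banana only: max(587/7, 212/14) = 83.86 servings → $20.96.
bell pepper only: max(587/181, 212/12) = 17.67 servings → $22.97.
orange + spinach: intersection lies outside the first quadrant.
orange + banana: the both-tight solution has a negative serving — not a feasible corner.
orange + bell pepper with both tight: 3.215 servings and 1.591 servings → $3.68.
spinach + banana: the both-tight solution has a negative serving — not a feasible corner.
spinach + bell pepper with both tight: 1.395 servings and 3.02 servings → $5.25.
banana + bell pepper with both tight: 12.79 servings and 2.749 servings → $6.77.
So the least-cost plan costs $3.16.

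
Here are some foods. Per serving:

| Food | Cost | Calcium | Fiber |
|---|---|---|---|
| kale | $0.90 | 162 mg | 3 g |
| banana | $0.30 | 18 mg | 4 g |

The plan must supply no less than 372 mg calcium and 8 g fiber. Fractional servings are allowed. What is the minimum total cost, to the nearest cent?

$2.13

Two binding constraints pin down two serving amounts, so the optimal mix uses at most two foods. The candidates are each food alone (scaled to the tighter of calcium/fiber) and each pair with both constraints tight.
kale only: max(372/162, 8/3) = 2.667 servings → $2.40.
banana only: max(372/18, 8/4) = 20.67 servings → $6.20.
kale + banana with both tight: 2.263 servings and 0.303 servings → $2.13.
The minimum over all feasible corners is $2.13.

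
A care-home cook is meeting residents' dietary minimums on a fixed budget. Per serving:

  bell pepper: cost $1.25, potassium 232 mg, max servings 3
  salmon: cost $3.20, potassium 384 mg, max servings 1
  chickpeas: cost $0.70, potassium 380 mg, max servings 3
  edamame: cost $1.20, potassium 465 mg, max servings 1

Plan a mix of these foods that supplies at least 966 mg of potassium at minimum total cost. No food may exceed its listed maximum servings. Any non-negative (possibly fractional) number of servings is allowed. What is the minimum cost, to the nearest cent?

$1.78

Cost per mg of potassium: chickpeas $0.0018, edamame $0.0026, bell pepper $0.0054, salmon $0.0083.
Take 2.542 servings of chickpeas: +966.0 mg potassium for $1.78 (total $1.78, still need 0.0 mg).
Filling from the cheapest source first is optimal under one linear minimum: $1.78.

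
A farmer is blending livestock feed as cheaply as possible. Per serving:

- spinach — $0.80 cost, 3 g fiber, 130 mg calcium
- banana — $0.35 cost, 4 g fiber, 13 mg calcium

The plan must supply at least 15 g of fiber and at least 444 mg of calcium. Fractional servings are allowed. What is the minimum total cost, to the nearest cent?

$3.08

Compare the cost at each extreme point of the feasible region.
spinach only: max(15/3, 444/130) = 5 servings → $4.00.
banana only: max(15/4, 444/13) = 34.15 servings → $11.95.
spinach + banana with both tight: 3.287 servings and 1.285 servings → $3.08.
So the least-cost plan costs $3.08.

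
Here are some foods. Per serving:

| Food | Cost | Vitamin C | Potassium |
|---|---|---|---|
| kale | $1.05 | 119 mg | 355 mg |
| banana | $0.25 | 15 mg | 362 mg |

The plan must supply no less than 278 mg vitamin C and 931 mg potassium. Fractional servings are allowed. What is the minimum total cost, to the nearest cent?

$2.49

The cheapest plan sits at a corner of the feasible region — with two constraints it uses at most two foods.
kale only: max(278/119, 931/355) = 2.623 servings → $2.75.
banana only: max(278/15, 931/362) = 18.53 servings → $4.63.
kale + banana with both tight: 2.296 servings and 0.3205 servings → $2.49.
The minimum over all feasible corners is $2.49.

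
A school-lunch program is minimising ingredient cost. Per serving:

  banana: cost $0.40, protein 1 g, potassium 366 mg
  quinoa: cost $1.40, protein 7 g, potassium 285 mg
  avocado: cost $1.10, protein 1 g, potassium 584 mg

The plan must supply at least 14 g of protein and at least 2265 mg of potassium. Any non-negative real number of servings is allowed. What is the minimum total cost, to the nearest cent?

$3.84

banana only: max(14/1, 2265/366) = 14 servings → $5.60.
quinoa only: max(14/7, 2265/285) = 7.947 servings → $11.13.
avocado only: max(14/1, 2265/584) = 14 servings → $15.40.
banana + quinoa with both tight: 5.211 servings and 1.256 servings → $3.84.
banana + avocado with both targets exact would need a negative amount; discard.
quinoa + avocado with both tight: 1.554 servings and 3.12 servings → $5.61.
The minimum over all feasible corners is $3.84.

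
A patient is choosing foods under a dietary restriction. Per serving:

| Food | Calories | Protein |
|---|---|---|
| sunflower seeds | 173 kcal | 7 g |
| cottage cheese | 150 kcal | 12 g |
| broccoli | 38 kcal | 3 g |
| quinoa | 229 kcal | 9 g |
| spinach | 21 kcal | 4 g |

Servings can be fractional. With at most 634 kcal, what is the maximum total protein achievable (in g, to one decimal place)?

Protein per kcal: spinach 0.1905, cottage cheese 0.08, broccoli 0.07895, sunflower seeds 0.04046, quinoa 0.0393.
With no serving limits, spend the whole calories allowance on spinach: 634 kcal / 21 kcal × 4 g = 120.8 g.

120.8 g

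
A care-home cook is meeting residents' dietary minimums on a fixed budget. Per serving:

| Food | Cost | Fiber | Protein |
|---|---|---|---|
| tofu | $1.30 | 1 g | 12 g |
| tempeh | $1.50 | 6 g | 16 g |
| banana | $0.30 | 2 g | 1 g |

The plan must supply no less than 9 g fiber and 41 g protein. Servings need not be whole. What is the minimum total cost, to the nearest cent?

Check every corner: each single food scaled to meet both minima, and each pair solved so both constraints bind.
tofu only: max(9/1, 41/12) = 9 servings → $11.70.
tempeh only: max(9/6, 41/16) = 2.562 servings → $3.84.
banana only: max(9/2, 41/1) = 41 servings → $12.30.
tofu + tempeh with both tight: 1.821 servings and 1.196 servings → $4.16.
tofu + banana with both tight: 3.174 servings and 2.913 servings → $5.00.
tempeh + banana: the both-tight solution has a negative serving — not a feasible corner.
Cheapest feasible corner: $3.84.

$3.84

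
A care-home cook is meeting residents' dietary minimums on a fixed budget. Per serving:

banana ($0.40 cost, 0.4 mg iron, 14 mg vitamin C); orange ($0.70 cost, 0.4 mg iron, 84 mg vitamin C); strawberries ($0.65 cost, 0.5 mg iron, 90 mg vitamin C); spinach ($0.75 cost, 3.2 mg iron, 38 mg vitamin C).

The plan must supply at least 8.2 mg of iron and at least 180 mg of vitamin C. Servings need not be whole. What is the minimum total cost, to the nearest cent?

$2.45

This is a tiny linear program; its minimum lies at a vertex of the feasible set. List the vertices and price them.
banana only: max(8.2/0.4, 180/14) = 20.5 servings → $8.20.
orange only: max(8.2/0.4, 180/84) = 20.5 servings → $14.35.
strawberries only: max(8.2/0.5, 180/90) = 16.4 servings → $10.66.
spinach only: max(8.2/3.2, 180/38) = 4.737 servings → $3.55.
banana + orange with both targets exact would need a negative amount; discard.
banana + strawberries: the both-tight solution has a negative serving — not a feasible corner.
banana + spinach with both tight: 8.932 servings and 1.446 servings → $4.66.
orange + strawberries with both targets exact would need a negative amount; discard.
orange + spinach with both tight: 1.043 servings and 2.432 servings → $2.55.
strawberries + spinach with both tight: 0.9829 servings and 2.409 servings → $2.45.
Cheapest feasible corner: $2.45.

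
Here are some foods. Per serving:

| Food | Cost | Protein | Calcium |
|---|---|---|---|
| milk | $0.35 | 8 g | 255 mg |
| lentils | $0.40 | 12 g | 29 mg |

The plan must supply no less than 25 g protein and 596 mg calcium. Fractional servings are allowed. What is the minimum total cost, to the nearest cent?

$1.02

A basic optimal solution has at most two foods positive. Try each food alone and each pair with both targets met exactly.
milk only: max(25/8, 596/255) = 3.125 servings → $1.09.
lentils only: max(25/12, 596/29) = 20.55 servings → $8.22.
milk + lentils with both tight: 2.273 servings and 0.5682 servings → $1.02.
Cheapest feasible corner: $1.02.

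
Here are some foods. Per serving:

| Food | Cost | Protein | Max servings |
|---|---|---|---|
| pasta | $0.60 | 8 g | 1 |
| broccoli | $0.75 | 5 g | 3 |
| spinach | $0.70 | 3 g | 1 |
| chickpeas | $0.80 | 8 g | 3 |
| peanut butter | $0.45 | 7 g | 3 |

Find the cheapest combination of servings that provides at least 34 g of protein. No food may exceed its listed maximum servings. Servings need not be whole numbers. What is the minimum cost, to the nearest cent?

$2.45

Cost per g of protein: peanut butter $0.0643, pasta $0.0750, chickpeas $0.1000, broccoli $0.1500, spinach $0.2333.
Take 3 servings of peanut butter: +21.0 g protein for $1.35 (total $1.35, still need 13.0 g).
Take 1 serving of pasta: +8.0 g protein for $0.60 (total $1.95, still need 5.0 g).
Take 0.625 servings of chickpeas: +5.0 g protein for $0.50 (total $2.45, still need 0.0 g).
Filling from the cheapest source first is optimal under one linear minimum: $2.45.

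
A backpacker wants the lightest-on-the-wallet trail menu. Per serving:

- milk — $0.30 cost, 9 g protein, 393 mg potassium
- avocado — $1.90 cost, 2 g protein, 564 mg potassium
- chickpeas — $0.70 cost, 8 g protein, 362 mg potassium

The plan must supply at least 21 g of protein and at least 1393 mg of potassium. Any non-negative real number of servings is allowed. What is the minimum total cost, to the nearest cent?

$1.06

An LP optimum is at a vertex; with two nutrient constraints at most two foods are used. Check each candidate.
milk only: max(21/9, 1393/393) = 3.545 servings → $1.06.
avocado only: max(21/2, 1393/564) = 10.5 servings → $19.95.
chickpeas only: max(21/8, 1393/362) = 3.848 servings → $2.69.
milk + avocado with both tight: 2.111 servings and 0.9986 servings → $2.53.
milk + chickpeas with both targets exact would need a negative amount; discard.
avocado + chickpeas with both tight: 0.9351 servings and 2.391 servings → $3.45.
The minimum over all feasible corners is $1.06.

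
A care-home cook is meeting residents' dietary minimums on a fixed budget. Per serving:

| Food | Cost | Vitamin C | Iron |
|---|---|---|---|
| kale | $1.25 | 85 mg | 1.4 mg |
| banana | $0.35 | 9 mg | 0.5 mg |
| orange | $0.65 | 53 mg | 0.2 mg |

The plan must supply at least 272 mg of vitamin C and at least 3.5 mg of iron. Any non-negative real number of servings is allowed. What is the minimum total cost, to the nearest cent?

An LP optimum is at a vertex; with two nutrient constraints at most two foods are used. Check each candidate.
kale only: max(272/85, 3.5/1.4) = 3.2 servings → $4.00.
banana only: max(272/9, 3.5/0.5) = 30.22 servings → $10.58.
orange only: max(272/53, 3.5/0.2) = 17.5 servings → $11.38.
kale + banana: the both-tight solution has a negative serving — not a feasible corner.
kale + orange with both tight: 2.292 servings and 1.456 servings → $3.81.
banana + orange with both tight: 5.308 servings and 4.231 servings → $4.61.
The minimum over all feasible corners is $3.81.

$3.81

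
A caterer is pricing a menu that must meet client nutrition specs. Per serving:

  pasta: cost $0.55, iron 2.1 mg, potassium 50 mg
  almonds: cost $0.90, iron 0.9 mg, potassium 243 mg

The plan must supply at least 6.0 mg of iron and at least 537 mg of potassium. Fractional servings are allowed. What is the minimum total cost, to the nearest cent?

The cheapest plan sits at a corner of the feasible region — with two constraints it uses at most two foods.
pasta only: max(6.0/2.1, 537/50) = 10.74 servings → $5.91.
almonds only: max(6.0/0.9, 537/243) = 6.667 servings → $6.00.
pasta + almonds with both tight: 2.095 servings and 1.779 servings → $2.75.
So the least-cost plan costs $2.75.

$2.75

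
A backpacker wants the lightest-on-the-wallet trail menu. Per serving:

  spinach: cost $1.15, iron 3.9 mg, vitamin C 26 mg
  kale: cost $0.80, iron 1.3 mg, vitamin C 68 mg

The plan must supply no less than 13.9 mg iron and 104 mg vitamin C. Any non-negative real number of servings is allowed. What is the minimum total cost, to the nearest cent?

$4.18

Compare the cost at each extreme point of the feasible region.
spinach only: max(13.9/3.9, 104/26) = 4 servings → $4.60.
kale only: max(13.9/1.3, 104/68) = 10.69 servings → $8.55.
spinach + kale with both tight: 3.5 servings and 0.191 servings → $4.18.
The minimum over all feasible corners is $4.18.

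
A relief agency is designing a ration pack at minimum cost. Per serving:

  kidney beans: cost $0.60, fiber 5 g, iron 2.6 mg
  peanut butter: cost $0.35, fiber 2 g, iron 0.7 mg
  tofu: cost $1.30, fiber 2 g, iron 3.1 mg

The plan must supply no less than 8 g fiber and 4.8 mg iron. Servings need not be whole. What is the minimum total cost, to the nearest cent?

Two binding constraints pin down two serving amounts, so the optimal mix uses at most two foods. The candidates are each food alone (scaled to the tighter of fiber/iron) and each pair with both constraints tight.
kidney beans only: max(8/5, 4.8/2.6) = 1.846 servings → $1.11.
peanut butter only: max(8/2, 4.8/0.7) = 6.857 servings → $2.40.
tofu only: max(8/2, 4.8/3.1) = 4 servings → $5.20.
kidney beans + peanut butter: intersection lies outside the first quadrant.
kidney beans + tofu with both tight: 1.476 servings and 0.3107 servings → $1.29.
peanut butter + tofu with both tight: 3.167 servings and 0.8333 servings → $2.19.
The minimum over all feasible corners is $1.11.

$1.11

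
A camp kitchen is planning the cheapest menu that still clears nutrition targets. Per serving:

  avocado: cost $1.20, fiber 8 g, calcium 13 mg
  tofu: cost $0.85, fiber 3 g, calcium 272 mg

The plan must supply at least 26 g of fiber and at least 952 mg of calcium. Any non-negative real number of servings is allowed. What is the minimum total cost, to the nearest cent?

At the optimum either one food covers both requirements or two foods hit both targets exactly; no other combination can be cheaper.
avocado only: max(26/8, 952/13) = 73.23 servings → $87.88.
tofu only: max(26/3, 952/272) = 8.667 servings → $7.37.
avocado + tofu with both tight: 1.973 servings and 3.406 servings → $5.26.
Cheapest feasible corner: $5.26.

$5.26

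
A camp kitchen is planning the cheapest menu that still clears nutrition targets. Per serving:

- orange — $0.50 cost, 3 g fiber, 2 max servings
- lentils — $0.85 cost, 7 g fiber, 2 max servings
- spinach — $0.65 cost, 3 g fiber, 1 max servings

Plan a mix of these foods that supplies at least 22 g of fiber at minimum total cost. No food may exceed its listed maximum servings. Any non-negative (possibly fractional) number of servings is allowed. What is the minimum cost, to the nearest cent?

$3.13

Cost per g of fiber: lentils $0.1214, orange $0.1667, spinach $0.2167.
Take 2 servings of lentils: +14.0 g fiber for $1.70 (total $1.70, still need 8.0 g).
Take 2 servings of orange: +6.0 g fiber for $1.00 (total $2.70, still need 2.0 g).
Take 0.6667 servings of spinach: +2.0 g fiber for $0.43 (total $3.13, still need 0.0 g).
Greedy by cheapest-per-g is optimal for a single linear constraint, so the minimum cost is $3.13.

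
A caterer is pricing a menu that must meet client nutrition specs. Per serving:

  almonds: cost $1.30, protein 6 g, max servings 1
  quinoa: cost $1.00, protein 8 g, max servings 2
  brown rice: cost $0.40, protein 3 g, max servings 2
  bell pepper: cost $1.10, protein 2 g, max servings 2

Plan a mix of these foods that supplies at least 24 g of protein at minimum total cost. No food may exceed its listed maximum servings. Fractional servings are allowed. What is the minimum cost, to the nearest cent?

Cost per g of protein: quinoa $0.1250, brown rice $0.1333, almonds $0.2167, bell pepper $0.5500.
Take 2 servings of quinoa: +16.0 g protein for $2.00 (total $2.00, still need 8.0 g).
Take 2 servings of brown rice: +6.0 g protein for $0.80 (total $2.80, still need 2.0 g).
Take 0.3333 servings of almonds: +2.0 g protein for $0.43 (total $3.23, still need 0.0 g).
Filling from the cheapest source first is optimal under one linear minimum: $3.23.

$3.23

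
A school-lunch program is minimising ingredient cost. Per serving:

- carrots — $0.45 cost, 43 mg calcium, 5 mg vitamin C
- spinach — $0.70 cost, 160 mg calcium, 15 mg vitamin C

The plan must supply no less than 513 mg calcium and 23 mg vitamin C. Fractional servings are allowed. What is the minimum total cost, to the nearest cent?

$2.24

Two binding constraints pin down two serving amounts, so the optimal mix uses at most two foods. The candidates are each food alone (scaled to the tighter of calcium/vitamin C) and each pair with both constraints tight.
carrots only: max(513/43, 23/5) = 11.93 servings → $5.37.
spinach only: max(513/160, 23/15) = 3.206 servings → $2.24.
carrots + spinach: the both-tight solution has a negative serving — not a feasible corner.
The minimum over all feasible corners is $2.24.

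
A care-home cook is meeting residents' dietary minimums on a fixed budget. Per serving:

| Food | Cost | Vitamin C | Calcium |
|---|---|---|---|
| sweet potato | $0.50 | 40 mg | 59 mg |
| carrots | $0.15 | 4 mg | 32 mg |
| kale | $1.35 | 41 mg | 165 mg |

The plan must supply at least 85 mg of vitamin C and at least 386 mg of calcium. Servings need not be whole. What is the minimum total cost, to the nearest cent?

Minimising a linear cost over {vitamin C ≥ 85, calcium ≥ 386, servings ≥ 0} — the optimum is at a vertex, using one or two foods.
sweet potato only: max(85/40, 386/59) = 6.542 servings → $3.27.
carrots only: max(85/4, 386/32) = 21.25 servings → $3.19.
kale only: max(85/41, 386/165) = 2.339 servings → $3.16.
sweet potato + carrots with both tight: 1.126 servings and 9.986 servings → $2.06.
sweet potato + kale: intersection lies outside the first quadrant.
carrots + kale with both tight: 2.762 servings and 1.804 servings → $2.85.
So the least-cost plan costs $2.06.

$2.06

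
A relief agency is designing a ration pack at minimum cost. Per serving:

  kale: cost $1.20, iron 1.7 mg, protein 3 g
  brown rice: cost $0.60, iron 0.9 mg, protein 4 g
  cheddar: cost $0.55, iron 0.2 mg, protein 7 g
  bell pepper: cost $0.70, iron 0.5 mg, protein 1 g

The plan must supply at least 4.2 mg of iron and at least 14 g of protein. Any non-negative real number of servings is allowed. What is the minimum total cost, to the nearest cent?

An LP optimum is at a vertex; with two nutrient constraints at most two foods are used. Check each candidate.
kale only: max(4.2/1.7, 14/3) = 4.667 servings → $5.60.
brown rice only: max(4.2/0.9, 14/4) = 4.667 servings → $2.80.
cheddar only: max(4.2/0.2, 14/7) = 21 servings → $11.55.
bell pepper only: max(4.2/0.5, 14/1) = 14 servings → $9.80.
kale + brown rice with both tight: 1.024 servings and 2.732 servings → $2.87.
kale + cheddar with both tight: 2.354 servings and 0.9912 servings → $3.37.
kale + bell pepper: intersection lies outside the first quadrant.
brown rice + cheddar: the both-tight solution has a negative serving — not a feasible corner.
brown rice + bell pepper with both tight: 2.545 servings and 3.818 servings → $4.20.
cheddar + bell pepper with both tight: 0.8485 servings and 8.061 servings → $6.11.
Cheapest feasible corner: $2.80.

$2.80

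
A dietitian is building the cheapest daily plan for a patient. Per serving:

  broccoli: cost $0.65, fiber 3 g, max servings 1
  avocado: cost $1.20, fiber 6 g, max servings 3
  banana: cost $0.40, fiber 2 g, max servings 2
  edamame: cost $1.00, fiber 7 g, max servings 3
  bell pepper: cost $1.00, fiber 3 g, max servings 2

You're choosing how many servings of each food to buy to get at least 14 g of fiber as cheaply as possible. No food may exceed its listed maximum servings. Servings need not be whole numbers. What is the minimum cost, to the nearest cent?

$2.00

Cost per g of fiber: edamame $0.1429, avocado $0.2000, banana $0.2000, broccoli $0.2167, bell pepper $0.3333.
Take 2 servings of edamame: +14.0 g fiber for $2.00 (total $2.00, still need 0.0 g).
Filling from the cheapest source first is optimal under one linear minimum: $2.00.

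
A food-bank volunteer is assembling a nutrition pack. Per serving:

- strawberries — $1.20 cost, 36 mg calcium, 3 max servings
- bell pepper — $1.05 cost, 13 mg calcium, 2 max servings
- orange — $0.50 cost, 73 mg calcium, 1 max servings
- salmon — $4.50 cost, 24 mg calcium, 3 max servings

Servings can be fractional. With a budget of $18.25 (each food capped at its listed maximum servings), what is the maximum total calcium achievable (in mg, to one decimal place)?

271.3 mg

Calcium per dollar: orange 146, strawberries 30, bell pepper 12.38, salmon 5.333.
Take 1 serving of orange: spends $0.50, +73.0 mg calcium (running total 73.0 mg).
Take 3 servings of strawberries: spends $3.60, +108.0 mg calcium (running total 181.0 mg).
Take 2 servings of bell pepper: spends $2.10, +26.0 mg calcium (running total 207.0 mg).
Take 2.678 servings of salmon: spends $12.05, +64.3 mg calcium (running total 271.3 mg).
Filling greedily by calcium-per-dollar is optimal for one linear limit, giving 271.3 mg.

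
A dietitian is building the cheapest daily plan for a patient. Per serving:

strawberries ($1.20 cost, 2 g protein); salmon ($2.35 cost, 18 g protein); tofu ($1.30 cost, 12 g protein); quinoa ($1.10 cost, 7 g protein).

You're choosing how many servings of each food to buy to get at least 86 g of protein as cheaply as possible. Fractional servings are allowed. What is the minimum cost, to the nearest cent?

$9.32

Cost per g of protein: tofu $0.1083, salmon $0.1306, quinoa $0.1571, strawberries $0.6000.
With no serving limits, use only tofu: 86 g / 12 g = 7.167 servings × $1.30 = $9.32.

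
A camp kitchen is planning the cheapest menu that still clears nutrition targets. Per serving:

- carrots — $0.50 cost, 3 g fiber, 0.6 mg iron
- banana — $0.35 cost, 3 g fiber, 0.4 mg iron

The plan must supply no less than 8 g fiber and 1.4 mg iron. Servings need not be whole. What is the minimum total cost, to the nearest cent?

$1.18

The cheapest plan sits at a corner of the feasible region — with two constraints it uses at most two foods.
carrots only: max(8/3, 1.4/0.6) = 2.667 servings → $1.33.
banana only: max(8/3, 1.4/0.4) = 3.5 servings → $1.23.
carrots + banana with both tight: 1.667 servings and 1 serving → $1.18.
So the least-cost plan costs $1.18.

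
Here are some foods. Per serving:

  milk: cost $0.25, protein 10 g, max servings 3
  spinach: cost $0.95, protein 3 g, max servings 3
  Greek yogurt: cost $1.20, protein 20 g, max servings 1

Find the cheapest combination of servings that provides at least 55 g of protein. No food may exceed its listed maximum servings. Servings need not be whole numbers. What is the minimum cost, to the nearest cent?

$3.53

Cost per g of protein: milk $0.0250, Greek yogurt $0.0600, spinach $0.3167.
Take 3 servings of milk: +30.0 g protein for $0.75 (total $0.75, still need 25.0 g).
Take 1 serving of Greek yogurt: +20.0 g protein for $1.20 (total $1.95, still need 5.0 g).
Take 1.667 servings of spinach: +5.0 g protein for $1.58 (total $3.53, still need 0.0 g).
Filling from the cheapest source first is optimal under one linear minimum: $3.53.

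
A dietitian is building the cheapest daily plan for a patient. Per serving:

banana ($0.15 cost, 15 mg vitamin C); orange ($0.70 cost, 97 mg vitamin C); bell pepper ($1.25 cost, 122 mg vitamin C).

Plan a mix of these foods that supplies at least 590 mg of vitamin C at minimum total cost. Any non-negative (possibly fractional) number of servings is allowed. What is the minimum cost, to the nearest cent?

Cost per mg of vitamin C: orange $0.0072, banana $0.0100, bell pepper $0.0102.
With no serving limits, use only orange: 590 mg / 97 mg = 6.082 servings × $0.70 = $4.26.

$4.26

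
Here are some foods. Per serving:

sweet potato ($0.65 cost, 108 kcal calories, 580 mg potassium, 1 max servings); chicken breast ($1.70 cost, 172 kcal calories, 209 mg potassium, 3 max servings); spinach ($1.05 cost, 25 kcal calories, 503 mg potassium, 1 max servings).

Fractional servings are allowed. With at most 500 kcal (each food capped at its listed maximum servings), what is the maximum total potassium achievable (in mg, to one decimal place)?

1528.9 mg

Potassium per kcal: spinach 20.12, sweet potato 5.37, chicken breast 1.215.
Take 1 serving of spinach: uses 25 kcal, +503.0 mg potassium (running total 503.0 mg).
Take 1 serving of sweet potato: uses 108 kcal, +580.0 mg potassium (running total 1083.0 mg).
Take 2.134 servings of chicken breast: uses 367 kcal, +445.9 mg potassium (running total 1528.9 mg).
Filling greedily by potassium-per-kcal is optimal for one linear limit, giving 1528.9 mg.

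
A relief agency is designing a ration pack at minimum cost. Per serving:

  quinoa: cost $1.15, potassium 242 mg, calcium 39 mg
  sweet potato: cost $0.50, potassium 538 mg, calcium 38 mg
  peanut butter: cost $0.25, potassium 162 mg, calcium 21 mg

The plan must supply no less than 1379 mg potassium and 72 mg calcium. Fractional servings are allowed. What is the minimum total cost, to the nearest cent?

$1.28

Two binding constraints pin down two serving amounts, so the optimal mix uses at most two foods. The candidates are each food alone (scaled to the tighter of potassium/calcium) and each pair with both constraints tight.
quinoa only: max(1379/242, 72/39) = 5.698 servings → $6.55.
sweet potato only: max(1379/538, 72/38) = 2.563 servings → $1.28.
peanut butter only: max(1379/162, 72/21) = 8.512 servings → $2.13.
quinoa + sweet potato with both targets exact would need a negative amount; discard.
quinoa + peanut butter: intersection lies outside the first quadrant.
sweet potato + peanut butter: intersection lies outside the first quadrant.
Cheapest feasible corner: $1.28.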